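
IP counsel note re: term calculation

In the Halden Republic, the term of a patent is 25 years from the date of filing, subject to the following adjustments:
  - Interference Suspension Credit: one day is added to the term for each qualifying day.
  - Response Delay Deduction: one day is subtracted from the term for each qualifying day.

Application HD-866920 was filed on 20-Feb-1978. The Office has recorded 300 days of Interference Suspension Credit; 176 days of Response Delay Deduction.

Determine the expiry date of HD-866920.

June 24, 2003

Base term: filing date + 25 years → 20 February 2003.
Interference Suspension Credit: +300 days → 17 December 2003.
Response Delay Deduction: −176 days → 24 June 2003.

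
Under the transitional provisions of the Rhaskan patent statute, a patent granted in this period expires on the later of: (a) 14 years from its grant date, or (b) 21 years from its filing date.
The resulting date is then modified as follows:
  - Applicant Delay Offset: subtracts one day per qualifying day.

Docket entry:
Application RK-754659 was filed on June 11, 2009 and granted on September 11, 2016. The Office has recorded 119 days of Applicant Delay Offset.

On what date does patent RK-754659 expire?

(a) grant + 14 years → 11 September 2030.
(b) filing + 21 years → 11 June 2030.
Later of the two: 11 September 2030.
Applicant Delay Offset: −119 days → 15 May 2030.

May 15, 2030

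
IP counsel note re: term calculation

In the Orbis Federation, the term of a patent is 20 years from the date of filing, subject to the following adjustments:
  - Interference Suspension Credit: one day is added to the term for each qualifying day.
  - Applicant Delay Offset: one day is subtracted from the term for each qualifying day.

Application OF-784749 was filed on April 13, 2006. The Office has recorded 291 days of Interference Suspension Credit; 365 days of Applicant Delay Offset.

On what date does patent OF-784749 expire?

January 29, 2026

Base term: filing date + 20 years → 13 April 2026.
Interference Suspension Credit: +291 days → 29 January 2027.
Applicant Delay Offset: −365 days → 29 January 2026.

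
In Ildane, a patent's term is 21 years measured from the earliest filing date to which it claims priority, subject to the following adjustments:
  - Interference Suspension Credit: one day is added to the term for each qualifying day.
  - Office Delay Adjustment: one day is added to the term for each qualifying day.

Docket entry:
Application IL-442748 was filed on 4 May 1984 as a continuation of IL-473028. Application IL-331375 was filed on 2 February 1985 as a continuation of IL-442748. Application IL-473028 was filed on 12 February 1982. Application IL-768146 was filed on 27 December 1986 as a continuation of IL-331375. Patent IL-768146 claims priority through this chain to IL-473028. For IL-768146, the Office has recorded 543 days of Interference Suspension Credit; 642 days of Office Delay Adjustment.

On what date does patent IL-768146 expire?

May 12, 2006

Earliest priority filing: 12 February 1982.
Base term: 12 February 1982 + 21 years → 12 February 2003.
Interference Suspension Credit: +543 days → 8 August 2004.
Office Delay Adjustment: +642 days → 12 May 2006.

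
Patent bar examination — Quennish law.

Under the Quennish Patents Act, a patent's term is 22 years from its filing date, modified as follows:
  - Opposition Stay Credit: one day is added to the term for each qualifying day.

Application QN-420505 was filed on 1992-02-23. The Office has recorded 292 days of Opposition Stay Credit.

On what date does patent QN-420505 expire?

Base term: filing date + 22 years → 23 February 2014.
Opposition Stay Credit: +292 days → 12 December 2014.

December 12, 2014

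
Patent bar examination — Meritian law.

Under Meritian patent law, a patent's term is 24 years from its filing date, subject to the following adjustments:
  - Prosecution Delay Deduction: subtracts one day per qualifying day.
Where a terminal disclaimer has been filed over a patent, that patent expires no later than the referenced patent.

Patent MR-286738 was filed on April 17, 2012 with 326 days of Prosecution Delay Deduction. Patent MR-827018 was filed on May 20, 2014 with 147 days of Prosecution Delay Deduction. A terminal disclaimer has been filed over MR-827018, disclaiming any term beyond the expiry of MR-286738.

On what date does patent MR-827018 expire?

2035-05-27

Natural term of MR-827018:
  Base: filing + 24 years → 20 May 2038.
  Prosecution Delay Deduction: −147 days → 24 December 2037.
Expiry of referenced patent MR-286738:
  Base: filing + 24 years → 17 April 2036.
  Prosecution Delay Deduction: −326 days → 27 May 2035.
Terminal disclaimer: MR-827018 expires on the earlier of 24 December 2037 and 27 May 2035.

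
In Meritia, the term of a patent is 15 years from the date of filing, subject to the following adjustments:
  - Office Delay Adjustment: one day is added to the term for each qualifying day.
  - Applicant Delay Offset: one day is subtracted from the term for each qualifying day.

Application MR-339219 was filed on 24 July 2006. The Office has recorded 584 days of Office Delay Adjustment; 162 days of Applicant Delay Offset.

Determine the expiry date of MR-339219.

Base term: filing date + 15 years → 24 July 2021.
Office Delay Adjustment: +584 days → 28 February 2023.
Applicant Delay Offset: −162 days → 19 September 2022.

September 19, 2022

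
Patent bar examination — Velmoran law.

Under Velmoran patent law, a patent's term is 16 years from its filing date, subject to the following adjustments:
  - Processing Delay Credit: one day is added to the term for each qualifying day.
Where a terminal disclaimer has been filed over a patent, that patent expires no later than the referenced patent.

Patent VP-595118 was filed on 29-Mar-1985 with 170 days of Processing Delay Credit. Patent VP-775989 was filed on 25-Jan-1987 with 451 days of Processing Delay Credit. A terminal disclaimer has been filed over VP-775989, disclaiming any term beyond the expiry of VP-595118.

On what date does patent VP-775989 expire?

2001-09-15

Natural term of VP-775989:
  Base: filing + 16 years → 25 January 2003.
  Processing Delay Credit: +451 days → 20 April 2004.
Expiry of referenced patent VP-595118:
  Base: filing + 16 years → 29 March 2001.
  Processing Delay Credit: +170 days → 15 September 2001.
Terminal disclaimer: VP-775989 expires on the earlier of 20 April 2004 and 15 September 2001.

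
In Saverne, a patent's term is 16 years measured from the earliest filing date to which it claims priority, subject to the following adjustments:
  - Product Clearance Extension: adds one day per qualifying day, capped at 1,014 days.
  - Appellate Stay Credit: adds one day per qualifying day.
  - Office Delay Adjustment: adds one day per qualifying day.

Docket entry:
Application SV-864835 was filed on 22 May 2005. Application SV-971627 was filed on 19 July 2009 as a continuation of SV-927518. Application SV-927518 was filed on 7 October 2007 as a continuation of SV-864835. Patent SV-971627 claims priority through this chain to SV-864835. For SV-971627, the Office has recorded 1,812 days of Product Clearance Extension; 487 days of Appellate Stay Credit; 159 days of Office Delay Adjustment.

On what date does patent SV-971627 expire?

2025-12-07

Earliest priority filing: 22 May 2005.
Base term: 22 May 2005 + 16 years → 22 May 2021.
Product Clearance Extension: 1812 days claimed exceeds the 1014-day cap, so +1014 days → 1 March 2024.
Appellate Stay Credit: +487 days → 1 July 2025.
Office Delay Adjustment: +159 days → 7 December 2025.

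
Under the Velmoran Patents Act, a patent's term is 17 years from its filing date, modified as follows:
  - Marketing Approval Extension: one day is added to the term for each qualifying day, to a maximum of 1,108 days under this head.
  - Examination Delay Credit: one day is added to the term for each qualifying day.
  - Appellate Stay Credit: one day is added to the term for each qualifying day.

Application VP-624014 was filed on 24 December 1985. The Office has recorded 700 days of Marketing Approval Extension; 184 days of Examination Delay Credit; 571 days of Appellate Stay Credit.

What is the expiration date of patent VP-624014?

Base term: filing date + 17 years → 24 December 2002.
Marketing Approval Extension: 700 days (within the 1108-day cap) → +700 days → 23 November 2004.
Examination Delay Credit: +184 days → 26 May 2005.
Appellate Stay Credit: +571 days → 18 December 2006.

2006-12-18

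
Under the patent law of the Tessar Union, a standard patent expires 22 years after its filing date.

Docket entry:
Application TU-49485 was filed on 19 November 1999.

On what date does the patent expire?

Filing date + 22 years → 19 November 2021.

2021-11-19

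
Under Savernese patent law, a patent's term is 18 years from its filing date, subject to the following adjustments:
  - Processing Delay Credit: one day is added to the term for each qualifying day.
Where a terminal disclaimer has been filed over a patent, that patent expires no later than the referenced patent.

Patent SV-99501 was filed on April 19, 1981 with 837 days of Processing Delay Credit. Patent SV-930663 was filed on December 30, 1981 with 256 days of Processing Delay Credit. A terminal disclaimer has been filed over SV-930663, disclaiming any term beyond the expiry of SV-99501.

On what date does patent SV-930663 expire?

Natural term of SV-930663:
  Base: filing + 18 years → 30 December 1999.
  Processing Delay Credit: +256 days → 11 September 2000.
Expiry of referenced patent SV-99501:
  Base: filing + 18 years → 19 April 1999.
  Processing Delay Credit: +837 days → 3 August 2001.
Terminal disclaimer: SV-930663 expires on the earlier of 11 September 2000 and 3 August 2001.

2000-09-11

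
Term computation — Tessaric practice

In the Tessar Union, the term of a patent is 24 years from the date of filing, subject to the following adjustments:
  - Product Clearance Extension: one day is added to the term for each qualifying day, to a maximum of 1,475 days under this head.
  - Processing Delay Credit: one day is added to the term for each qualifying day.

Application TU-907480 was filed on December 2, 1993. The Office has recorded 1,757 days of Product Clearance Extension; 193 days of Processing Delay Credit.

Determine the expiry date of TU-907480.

Base term: filing date + 24 years → 2 December 2017.
Product Clearance Extension: 1757 days claimed exceeds the 1475-day cap, so +1475 days → 16 December 2021.
Processing Delay Credit: +193 days → 27 June 2022.

June 27, 2022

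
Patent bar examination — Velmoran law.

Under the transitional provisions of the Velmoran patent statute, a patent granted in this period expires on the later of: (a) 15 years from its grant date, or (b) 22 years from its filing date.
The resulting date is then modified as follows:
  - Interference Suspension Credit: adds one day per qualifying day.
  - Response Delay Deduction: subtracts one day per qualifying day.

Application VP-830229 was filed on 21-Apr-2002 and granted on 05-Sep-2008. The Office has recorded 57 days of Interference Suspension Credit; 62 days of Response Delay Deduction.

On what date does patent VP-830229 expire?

April 16, 2024

(a) grant + 15 years → 5 September 2023.
(b) filing + 22 years → 21 April 2024.
Later of the two: 21 April 2024.
Interference Suspension Credit: +57 days → 17 June 2024.
Response Delay Deduction: −62 days → 16 April 2024.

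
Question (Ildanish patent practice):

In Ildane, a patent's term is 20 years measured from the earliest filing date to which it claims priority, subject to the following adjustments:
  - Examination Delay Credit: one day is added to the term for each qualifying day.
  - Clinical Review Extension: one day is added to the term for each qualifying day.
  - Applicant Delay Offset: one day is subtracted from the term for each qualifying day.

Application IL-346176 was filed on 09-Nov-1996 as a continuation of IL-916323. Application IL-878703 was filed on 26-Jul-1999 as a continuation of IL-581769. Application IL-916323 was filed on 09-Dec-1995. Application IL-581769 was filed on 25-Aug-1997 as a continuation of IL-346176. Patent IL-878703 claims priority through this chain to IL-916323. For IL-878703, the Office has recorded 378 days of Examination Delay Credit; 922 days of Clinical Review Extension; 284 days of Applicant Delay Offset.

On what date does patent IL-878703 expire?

2018-09-20

Earliest priority filing: 9 December 1995.
Base term: 9 December 1995 + 20 years → 9 December 2015.
Examination Delay Credit: +378 days → 21 December 2016.
Clinical Review Extension: +922 days → 1 July 2019.
Applicant Delay Offset: −284 days → 20 September 2018.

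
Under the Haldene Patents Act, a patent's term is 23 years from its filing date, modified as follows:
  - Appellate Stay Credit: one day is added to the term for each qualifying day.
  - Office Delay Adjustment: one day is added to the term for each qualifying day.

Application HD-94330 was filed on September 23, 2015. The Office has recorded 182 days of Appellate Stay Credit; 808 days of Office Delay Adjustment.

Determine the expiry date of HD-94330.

Base term: filing date + 23 years → 23 September 2038.
Appellate Stay Credit: +182 days → 24 March 2039.
Office Delay Adjustment: +808 days → 9 June 2041.

2041-06-09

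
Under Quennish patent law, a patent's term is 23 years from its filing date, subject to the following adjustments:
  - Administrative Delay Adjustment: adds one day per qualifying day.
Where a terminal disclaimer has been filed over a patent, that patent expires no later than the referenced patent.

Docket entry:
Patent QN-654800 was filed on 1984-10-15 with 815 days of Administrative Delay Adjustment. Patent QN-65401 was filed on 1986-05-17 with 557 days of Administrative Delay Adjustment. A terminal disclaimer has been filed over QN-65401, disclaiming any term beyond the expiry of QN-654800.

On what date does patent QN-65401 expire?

2010-01-07

Natural term of QN-65401:
  Base: filing + 23 years → 17 May 2009.
  Administrative Delay Adjustment: +557 days → 25 November 2010.
Expiry of referenced patent QN-654800:
  Base: filing + 23 years → 15 October 2007.
  Administrative Delay Adjustment: +815 days → 7 January 2010.
Terminal disclaimer: QN-65401 expires on the earlier of 25 November 2010 and 7 January 2010.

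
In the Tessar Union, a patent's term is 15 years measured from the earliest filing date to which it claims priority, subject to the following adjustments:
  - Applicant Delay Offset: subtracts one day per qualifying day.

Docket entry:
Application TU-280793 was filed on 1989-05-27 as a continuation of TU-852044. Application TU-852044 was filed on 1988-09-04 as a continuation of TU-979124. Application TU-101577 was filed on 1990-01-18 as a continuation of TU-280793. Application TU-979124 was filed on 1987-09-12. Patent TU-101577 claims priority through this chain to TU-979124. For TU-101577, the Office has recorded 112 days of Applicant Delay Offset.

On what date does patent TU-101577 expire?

2002-05-23

Earliest priority filing: 12 September 1987.
Base term: 12 September 1987 + 15 years → 12 September 2002.
Applicant Delay Offset: −112 days → 23 May 2002.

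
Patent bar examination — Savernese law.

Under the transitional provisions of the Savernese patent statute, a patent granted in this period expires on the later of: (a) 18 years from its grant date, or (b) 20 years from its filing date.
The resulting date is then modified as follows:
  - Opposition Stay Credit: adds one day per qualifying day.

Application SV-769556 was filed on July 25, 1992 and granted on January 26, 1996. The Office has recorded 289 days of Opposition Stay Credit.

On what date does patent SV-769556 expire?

(a) grant + 18 years → 26 January 2014.
(b) filing + 20 years → 25 July 2012.
Later of the two: 26 January 2014.
Opposition Stay Credit: +289 days → 11 November 2014.

2014-11-11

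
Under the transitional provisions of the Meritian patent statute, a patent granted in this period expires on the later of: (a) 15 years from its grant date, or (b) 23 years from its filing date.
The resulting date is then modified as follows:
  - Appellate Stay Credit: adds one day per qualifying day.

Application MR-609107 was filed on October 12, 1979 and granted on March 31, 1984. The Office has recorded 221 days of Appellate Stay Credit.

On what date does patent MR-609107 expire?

2003-05-21

(a) grant + 15 years → 31 March 1999.
(b) filing + 23 years → 12 October 2002.
Later of the two: 12 October 2002.
Appellate Stay Credit: +221 days → 21 May 2003.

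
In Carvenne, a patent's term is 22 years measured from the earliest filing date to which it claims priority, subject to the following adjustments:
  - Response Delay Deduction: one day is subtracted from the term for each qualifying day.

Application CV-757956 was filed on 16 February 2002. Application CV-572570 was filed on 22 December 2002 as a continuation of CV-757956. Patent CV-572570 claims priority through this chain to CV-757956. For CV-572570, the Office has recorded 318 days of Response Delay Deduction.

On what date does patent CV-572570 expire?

April 4, 2023

Earliest priority filing: 16 February 2002.
Base term: 16 February 2002 + 22 years → 16 February 2024.
Response Delay Deduction: −318 days → 4 April 2023.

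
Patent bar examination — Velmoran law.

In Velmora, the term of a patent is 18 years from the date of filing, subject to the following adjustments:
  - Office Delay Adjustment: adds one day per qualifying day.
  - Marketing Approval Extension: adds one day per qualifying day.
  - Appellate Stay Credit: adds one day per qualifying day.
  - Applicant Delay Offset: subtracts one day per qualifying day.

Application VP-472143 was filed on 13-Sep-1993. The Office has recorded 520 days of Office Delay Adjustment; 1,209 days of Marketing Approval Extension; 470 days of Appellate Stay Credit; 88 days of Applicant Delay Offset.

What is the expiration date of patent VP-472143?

June 24, 2017

Base term: filing date + 18 years → 13 September 2011.
Office Delay Adjustment: +520 days → 14 February 2013.
Marketing Approval Extension: +1209 days → 7 June 2016.
Appellate Stay Credit: +470 days → 20 September 2017.
Applicant Delay Offset: −88 days → 24 June 2017.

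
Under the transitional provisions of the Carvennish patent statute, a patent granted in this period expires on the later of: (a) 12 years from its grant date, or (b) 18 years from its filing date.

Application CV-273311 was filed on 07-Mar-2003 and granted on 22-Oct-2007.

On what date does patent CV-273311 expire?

March 7, 2021

(a) grant + 12 years → 22 October 2019.
(b) filing + 18 years → 7 March 2021.
Later of the two: 7 March 2021.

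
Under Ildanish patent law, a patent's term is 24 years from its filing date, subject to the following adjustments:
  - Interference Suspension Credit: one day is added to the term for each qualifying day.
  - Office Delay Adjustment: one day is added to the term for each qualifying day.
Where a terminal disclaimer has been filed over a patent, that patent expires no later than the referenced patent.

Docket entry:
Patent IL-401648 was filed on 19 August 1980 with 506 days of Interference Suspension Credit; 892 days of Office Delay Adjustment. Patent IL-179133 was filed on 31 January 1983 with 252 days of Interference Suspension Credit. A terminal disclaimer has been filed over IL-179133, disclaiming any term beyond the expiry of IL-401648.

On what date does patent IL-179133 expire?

2007-10-10

Natural term of IL-179133:
  Base: filing + 24 years → 31 January 2007.
  Interference Suspension Credit: +252 days → 10 October 2007.
Expiry of referenced patent IL-401648:
  Base: filing + 24 years → 19 August 2004.
  Interference Suspension Credit: +506 days → 7 January 2006.
  Office Delay Adjustment: +892 days → 17 June 2008.
Terminal disclaimer: IL-179133 expires on the earlier of 10 October 2007 and 17 June 2008.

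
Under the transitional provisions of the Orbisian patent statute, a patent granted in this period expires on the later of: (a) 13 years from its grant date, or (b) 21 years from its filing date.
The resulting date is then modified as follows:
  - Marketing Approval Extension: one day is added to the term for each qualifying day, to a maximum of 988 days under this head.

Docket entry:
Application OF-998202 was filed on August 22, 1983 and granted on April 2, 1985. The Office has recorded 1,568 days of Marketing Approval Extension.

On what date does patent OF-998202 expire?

(a) grant + 13 years → 2 April 1998.
(b) filing + 21 years → 22 August 2004.
Later of the two: 22 August 2004.
Marketing Approval Extension: 1568 days claimed exceeds the 988-day cap, so +988 days → 7 May 2007.

2007-05-07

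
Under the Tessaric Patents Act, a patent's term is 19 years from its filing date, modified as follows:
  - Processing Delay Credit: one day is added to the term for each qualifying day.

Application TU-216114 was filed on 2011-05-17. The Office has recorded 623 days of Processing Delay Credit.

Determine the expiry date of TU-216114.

Base term: filing date + 19 years → 17 May 2030.
Processing Delay Credit: +623 days → 30 January 2032.

January 30, 2032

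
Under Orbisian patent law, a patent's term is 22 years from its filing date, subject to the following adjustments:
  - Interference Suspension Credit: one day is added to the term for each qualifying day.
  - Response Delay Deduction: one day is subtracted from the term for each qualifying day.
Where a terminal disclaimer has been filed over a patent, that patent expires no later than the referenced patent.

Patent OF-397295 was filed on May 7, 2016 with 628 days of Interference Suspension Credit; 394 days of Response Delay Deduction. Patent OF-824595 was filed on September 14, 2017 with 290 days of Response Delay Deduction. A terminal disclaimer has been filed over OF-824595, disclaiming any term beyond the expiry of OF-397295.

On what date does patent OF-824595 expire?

2038-11-28

Natural term of OF-824595:
  Base: filing + 22 years → 14 September 2039.
  Response Delay Deduction: −290 days → 28 November 2038.
Expiry of referenced patent OF-397295:
  Base: filing + 22 years → 7 May 2038.
  Interference Suspension Credit: +628 days → 25 January 2040.
  Response Delay Deduction: −394 days → 27 December 2038.
Terminal disclaimer: OF-824595 expires on the earlier of 28 November 2038 and 27 December 2038.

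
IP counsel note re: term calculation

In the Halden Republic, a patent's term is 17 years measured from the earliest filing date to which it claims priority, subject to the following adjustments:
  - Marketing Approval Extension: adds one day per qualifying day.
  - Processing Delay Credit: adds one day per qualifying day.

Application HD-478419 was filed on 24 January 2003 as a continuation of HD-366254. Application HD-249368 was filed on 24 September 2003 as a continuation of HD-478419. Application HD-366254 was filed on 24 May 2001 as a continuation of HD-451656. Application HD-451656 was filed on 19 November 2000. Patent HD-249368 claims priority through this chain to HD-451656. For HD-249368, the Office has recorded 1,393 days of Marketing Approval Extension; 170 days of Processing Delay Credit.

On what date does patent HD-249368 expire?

Earliest priority filing: 19 November 2000.
Base term: 19 November 2000 + 17 years → 19 November 2017.
Marketing Approval Extension: +1393 days → 12 September 2021.
Processing Delay Credit: +170 days → 1 March 2022.

March 1, 2022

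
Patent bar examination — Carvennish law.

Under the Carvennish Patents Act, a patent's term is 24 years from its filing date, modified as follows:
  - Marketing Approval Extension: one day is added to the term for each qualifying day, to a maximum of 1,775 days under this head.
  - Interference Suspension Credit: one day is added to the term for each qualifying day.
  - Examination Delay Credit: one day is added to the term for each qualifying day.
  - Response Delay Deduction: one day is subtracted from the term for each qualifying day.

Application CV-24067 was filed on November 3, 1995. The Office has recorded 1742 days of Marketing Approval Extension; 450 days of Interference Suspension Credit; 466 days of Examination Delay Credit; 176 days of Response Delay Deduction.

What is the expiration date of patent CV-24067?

2026-08-20

Base term: filing date + 24 years → 3 November 2019.
Marketing Approval Extension: 1742 days (within the 1775-day cap) → +1742 days → 10 August 2024.
Interference Suspension Credit: +450 days → 3 November 2025.
Examination Delay Credit: +466 days → 12 February 2027.
Response Delay Deduction: −176 days → 20 August 2026.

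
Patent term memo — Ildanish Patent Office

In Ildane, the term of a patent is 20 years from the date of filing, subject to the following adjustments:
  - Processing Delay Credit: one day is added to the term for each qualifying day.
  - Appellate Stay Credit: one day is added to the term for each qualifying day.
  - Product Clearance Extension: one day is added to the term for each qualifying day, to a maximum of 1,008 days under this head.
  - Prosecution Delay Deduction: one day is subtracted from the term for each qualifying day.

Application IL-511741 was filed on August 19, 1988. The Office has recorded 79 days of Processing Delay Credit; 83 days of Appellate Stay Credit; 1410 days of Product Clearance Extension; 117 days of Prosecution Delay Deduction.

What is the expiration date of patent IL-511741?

July 8, 2011

Base term: filing date + 20 years → 19 August 2008.
Processing Delay Credit: +79 days → 6 November 2008.
Appellate Stay Credit: +83 days → 28 January 2009.
Product Clearance Extension: 1410 days claimed exceeds the 1008-day cap, so +1008 days → 2 November 2011.
Prosecution Delay Deduction: −117 days → 8 July 2011.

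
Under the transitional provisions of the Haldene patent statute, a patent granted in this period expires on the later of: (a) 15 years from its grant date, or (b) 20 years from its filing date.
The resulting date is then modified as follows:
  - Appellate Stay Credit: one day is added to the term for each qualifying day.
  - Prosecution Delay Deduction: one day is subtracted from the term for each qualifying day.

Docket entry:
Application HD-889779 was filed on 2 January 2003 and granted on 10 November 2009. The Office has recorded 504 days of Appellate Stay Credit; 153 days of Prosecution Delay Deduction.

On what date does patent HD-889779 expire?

2025-10-27

(a) grant + 15 years → 10 November 2024.
(b) filing + 20 years → 2 January 2023.
Later of the two: 10 November 2024.
Appellate Stay Credit: +504 days → 29 March 2026.
Prosecution Delay Deduction: −153 days → 27 October 2025.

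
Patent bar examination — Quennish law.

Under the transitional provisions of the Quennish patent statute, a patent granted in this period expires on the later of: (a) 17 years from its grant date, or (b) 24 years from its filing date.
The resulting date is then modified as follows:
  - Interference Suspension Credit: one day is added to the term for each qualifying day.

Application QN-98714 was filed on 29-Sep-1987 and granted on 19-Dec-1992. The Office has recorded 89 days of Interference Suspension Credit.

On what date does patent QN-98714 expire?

(a) grant + 17 years → 19 December 2009.
(b) filing + 24 years → 29 September 2011.
Later of the two: 29 September 2011.
Interference Suspension Credit: +89 days → 27 December 2011.

2011-12-27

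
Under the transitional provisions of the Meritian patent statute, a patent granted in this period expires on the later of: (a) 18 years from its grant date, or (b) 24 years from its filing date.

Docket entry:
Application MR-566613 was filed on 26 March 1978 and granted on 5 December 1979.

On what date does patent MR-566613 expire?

(a) grant + 18 years → 5 December 1997.
(b) filing + 24 years → 26 March 2002.
Later of the two: 26 March 2002.

March 26, 2002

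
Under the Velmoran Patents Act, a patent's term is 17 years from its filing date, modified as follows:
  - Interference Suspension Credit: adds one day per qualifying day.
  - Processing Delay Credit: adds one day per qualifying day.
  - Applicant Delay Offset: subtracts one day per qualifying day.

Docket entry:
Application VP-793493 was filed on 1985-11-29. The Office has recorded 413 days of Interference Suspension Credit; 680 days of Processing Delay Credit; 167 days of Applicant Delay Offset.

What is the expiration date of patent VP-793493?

Base term: filing date + 17 years → 29 November 2002.
Interference Suspension Credit: +413 days → 16 January 2004.
Processing Delay Credit: +680 days → 26 November 2005.
Applicant Delay Offset: −167 days → 12 June 2005.

2005-06-12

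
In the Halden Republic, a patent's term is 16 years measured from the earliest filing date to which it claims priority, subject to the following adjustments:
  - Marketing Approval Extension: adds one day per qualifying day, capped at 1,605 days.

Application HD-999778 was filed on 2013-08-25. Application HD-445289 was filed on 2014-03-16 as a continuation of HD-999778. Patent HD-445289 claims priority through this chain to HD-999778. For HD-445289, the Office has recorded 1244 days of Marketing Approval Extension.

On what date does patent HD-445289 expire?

Earliest priority filing: 25 August 2013.
Base term: 25 August 2013 + 16 years → 25 August 2029.
Marketing Approval Extension: 1244 days (within the 1605-day cap) → +1244 days → 20 January 2033.

2033-01-20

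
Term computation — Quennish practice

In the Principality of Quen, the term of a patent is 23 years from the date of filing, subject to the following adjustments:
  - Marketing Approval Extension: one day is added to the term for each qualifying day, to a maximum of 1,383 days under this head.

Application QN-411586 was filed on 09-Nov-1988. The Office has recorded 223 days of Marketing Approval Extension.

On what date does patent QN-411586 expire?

2012-06-19

Base term: filing date + 23 years → 9 November 2011.
Marketing Approval Extension: 223 days (within the 1383-day cap) → +223 days → 19 June 2012.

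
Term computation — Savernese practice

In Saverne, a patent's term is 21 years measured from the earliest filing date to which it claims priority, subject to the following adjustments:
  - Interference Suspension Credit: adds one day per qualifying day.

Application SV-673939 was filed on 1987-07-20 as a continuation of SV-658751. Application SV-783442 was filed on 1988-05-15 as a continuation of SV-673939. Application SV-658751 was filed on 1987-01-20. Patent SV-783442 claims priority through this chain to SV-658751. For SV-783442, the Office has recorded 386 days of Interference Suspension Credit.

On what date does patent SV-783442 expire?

February 9, 2009

Earliest priority filing: 20 January 1987.
Base term: 20 January 1987 + 21 years → 20 January 2008.
Interference Suspension Credit: +386 days → 9 February 2009.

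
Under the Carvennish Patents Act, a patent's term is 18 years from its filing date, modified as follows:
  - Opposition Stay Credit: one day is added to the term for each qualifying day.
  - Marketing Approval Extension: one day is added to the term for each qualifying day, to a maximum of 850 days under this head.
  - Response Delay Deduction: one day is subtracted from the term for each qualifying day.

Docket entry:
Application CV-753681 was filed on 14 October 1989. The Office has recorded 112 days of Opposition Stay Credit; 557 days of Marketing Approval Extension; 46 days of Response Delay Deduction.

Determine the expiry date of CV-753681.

Base term: filing date + 18 years → 14 October 2007.
Opposition Stay Credit: +112 days → 3 February 2008.
Marketing Approval Extension: 557 days (within the 850-day cap) → +557 days → 13 August 2009.
Response Delay Deduction: −46 days → 28 June 2009.

June 28, 2009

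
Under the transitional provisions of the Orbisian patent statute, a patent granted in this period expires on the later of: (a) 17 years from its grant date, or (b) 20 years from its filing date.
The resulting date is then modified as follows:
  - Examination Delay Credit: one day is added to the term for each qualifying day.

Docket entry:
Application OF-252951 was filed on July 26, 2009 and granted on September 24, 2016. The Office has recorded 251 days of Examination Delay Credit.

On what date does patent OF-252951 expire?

June 2, 2034

(a) grant + 17 years → 24 September 2033.
(b) filing + 20 years → 26 July 2029.
Later of the two: 24 September 2033.
Examination Delay Credit: +251 days → 2 June 2034.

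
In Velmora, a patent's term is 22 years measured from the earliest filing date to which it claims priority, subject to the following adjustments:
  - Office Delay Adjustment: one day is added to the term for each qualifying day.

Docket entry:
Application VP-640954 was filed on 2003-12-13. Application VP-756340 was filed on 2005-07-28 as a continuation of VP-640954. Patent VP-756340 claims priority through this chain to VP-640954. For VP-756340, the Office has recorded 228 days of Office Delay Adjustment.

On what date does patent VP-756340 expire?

Earliest priority filing: 13 December 2003.
Base term: 13 December 2003 + 22 years → 13 December 2025.
Office Delay Adjustment: +228 days → 29 July 2026.

July 29, 2026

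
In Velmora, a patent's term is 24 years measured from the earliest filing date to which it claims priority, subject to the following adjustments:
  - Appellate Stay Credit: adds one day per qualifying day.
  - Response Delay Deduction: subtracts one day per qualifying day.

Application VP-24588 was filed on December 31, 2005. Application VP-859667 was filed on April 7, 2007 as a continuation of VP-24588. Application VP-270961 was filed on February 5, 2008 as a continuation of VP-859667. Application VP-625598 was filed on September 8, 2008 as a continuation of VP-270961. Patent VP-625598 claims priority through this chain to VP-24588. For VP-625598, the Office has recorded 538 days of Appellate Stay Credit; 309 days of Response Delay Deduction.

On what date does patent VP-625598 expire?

August 17, 2030

Earliest priority filing: 31 December 2005.
Base term: 31 December 2005 + 24 years → 31 December 2029.
Appellate Stay Credit: +538 days → 22 June 2031.
Response Delay Deduction: −309 days → 17 August 2030.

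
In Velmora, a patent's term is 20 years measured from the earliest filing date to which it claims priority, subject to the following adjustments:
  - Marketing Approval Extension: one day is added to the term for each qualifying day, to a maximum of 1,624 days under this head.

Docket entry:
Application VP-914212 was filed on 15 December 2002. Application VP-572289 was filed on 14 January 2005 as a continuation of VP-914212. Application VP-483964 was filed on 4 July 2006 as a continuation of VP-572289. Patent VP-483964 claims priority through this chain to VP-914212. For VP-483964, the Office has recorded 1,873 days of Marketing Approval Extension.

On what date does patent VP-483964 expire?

Earliest priority filing: 15 December 2002.
Base term: 15 December 2002 + 20 years → 15 December 2022.
Marketing Approval Extension: 1873 days claimed exceeds the 1624-day cap, so +1624 days → 27 May 2027.

2027-05-27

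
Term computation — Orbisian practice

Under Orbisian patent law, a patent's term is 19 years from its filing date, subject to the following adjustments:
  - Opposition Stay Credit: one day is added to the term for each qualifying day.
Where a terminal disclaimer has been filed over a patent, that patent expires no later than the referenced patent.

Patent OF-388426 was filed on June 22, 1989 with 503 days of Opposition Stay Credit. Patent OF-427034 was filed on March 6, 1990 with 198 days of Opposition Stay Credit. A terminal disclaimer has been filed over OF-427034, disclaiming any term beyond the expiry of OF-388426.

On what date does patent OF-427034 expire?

September 20, 2009

Natural term of OF-427034:
  Base: filing + 19 years → 6 March 2009.
  Opposition Stay Credit: +198 days → 20 September 2009.
Expiry of referenced patent OF-388426:
  Base: filing + 19 years → 22 June 2008.
  Opposition Stay Credit: +503 days → 7 November 2009.
Terminal disclaimer: OF-427034 expires on the earlier of 20 September 2009 and 7 November 2009.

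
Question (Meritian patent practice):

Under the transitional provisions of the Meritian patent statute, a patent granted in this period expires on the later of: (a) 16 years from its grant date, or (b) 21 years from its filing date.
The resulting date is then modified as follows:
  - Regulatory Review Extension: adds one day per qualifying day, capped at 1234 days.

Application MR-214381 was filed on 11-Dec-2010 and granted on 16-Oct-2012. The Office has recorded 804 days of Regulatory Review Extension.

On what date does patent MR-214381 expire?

February 22, 2034

(a) grant + 16 years → 16 October 2028.
(b) filing + 21 years → 11 December 2031.
Later of the two: 11 December 2031.
Regulatory Review Extension: 804 days (within the 1234-day cap) → +804 days → 22 February 2034.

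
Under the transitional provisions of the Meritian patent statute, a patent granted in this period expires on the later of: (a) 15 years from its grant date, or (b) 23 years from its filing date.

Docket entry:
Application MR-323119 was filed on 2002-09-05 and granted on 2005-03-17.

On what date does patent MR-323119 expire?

(a) grant + 15 years → 17 March 2020.
(b) filing + 23 years → 5 September 2025.
Later of the two: 5 September 2025.

September 5, 2025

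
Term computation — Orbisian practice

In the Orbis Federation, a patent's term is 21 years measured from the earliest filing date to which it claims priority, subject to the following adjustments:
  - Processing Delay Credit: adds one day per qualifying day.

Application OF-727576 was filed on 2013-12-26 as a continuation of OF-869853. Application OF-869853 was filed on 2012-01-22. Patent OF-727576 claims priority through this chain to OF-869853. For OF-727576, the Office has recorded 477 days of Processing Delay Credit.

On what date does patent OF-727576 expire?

Earliest priority filing: 22 January 2012.
Base term: 22 January 2012 + 21 years → 22 January 2033.
Processing Delay Credit: +477 days → 14 May 2034.

May 14, 2034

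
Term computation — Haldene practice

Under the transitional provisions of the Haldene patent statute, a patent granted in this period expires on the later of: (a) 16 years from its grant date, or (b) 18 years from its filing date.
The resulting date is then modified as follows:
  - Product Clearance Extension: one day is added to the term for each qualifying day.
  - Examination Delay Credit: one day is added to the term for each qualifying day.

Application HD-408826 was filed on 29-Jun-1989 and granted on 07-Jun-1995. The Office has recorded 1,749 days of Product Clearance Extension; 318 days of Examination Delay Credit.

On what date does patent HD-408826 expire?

2017-02-02

(a) grant + 16 years → 7 June 2011.
(b) filing + 18 years → 29 June 2007.
Later of the two: 7 June 2011.
Product Clearance Extension: +1749 days → 21 March 2016.
Examination Delay Credit: +318 days → 2 February 2017.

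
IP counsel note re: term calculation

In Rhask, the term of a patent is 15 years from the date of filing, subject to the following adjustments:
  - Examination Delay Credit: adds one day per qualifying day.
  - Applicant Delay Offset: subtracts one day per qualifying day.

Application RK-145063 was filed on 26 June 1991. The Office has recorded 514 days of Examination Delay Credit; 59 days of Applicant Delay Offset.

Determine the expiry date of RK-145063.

2007-09-24

Base term: filing date + 15 years → 26 June 2006.
Examination Delay Credit: +514 days → 22 November 2007.
Applicant Delay Offset: −59 days → 24 September 2007.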